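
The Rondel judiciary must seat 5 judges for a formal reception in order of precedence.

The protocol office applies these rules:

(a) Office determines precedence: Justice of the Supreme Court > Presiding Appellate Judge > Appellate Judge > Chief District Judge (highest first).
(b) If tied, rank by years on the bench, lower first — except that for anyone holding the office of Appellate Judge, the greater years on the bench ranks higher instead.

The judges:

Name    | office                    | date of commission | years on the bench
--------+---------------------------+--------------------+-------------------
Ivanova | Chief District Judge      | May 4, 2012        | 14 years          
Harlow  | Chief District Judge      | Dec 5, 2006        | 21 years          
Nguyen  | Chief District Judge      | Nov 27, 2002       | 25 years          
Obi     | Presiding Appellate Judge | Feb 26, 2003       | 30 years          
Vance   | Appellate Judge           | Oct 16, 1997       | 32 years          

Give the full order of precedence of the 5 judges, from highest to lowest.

By office: Obi (Presiding Appellate Judge); then Vance (Appellate Judge); then Ivanova, Harlow and Nguyen (Chief District Judge).
Among Ivanova, Harlow and Nguyen, by years on the bench (lower first): Ivanova (14 years) before Harlow (21 years) before Nguyen (25 years).
Full order: Obi, Vance, Ivanova, Harlow, Nguyen.

Obi, Vance, Ivanova, Harlow, Nguyen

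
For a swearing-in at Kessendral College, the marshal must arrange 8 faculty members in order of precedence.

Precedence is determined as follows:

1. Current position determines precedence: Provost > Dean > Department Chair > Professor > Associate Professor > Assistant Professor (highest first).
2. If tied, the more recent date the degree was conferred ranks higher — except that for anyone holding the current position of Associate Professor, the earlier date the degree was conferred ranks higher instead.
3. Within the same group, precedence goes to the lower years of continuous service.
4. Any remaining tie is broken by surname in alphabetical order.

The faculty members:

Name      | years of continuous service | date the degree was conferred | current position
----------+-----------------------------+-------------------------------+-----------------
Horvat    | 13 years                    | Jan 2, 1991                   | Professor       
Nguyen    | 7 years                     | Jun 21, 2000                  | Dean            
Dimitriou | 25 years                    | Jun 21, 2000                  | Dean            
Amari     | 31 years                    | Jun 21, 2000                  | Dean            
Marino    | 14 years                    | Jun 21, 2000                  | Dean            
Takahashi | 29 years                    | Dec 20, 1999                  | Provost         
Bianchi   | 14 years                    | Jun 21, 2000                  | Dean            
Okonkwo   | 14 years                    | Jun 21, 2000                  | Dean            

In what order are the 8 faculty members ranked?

By current position: Takahashi (Provost); then Nguyen, Bianchi, Marino, Okonkwo, Dimitriou and Amari (Dean); then Horvat (Professor).
Nguyen, Bianchi, Marino, Okonkwo, Dimitriou and Amari all have date the degree was conferred Jun 21, 2000, so the next rule applies.
Among Nguyen, Bianchi, Marino, Okonkwo, Dimitriou and Amari, by years of continuous service (lower first): Nguyen (7 years) before Bianchi, Marino and Okonkwo (14 years) before Dimitriou (25 years) before Amari (31 years).
Among Bianchi, Marino and Okonkwo, alphabetically by surname: Bianchi before Marino before Okonkwo.
Full order: Takahashi, Nguyen, Bianchi, Marino, Okonkwo, Dimitriou, Amari, Horvat.

Takahashi, Nguyen, Bianchi, Marino, Okonkwo, Dimitriou, Amari, Horvat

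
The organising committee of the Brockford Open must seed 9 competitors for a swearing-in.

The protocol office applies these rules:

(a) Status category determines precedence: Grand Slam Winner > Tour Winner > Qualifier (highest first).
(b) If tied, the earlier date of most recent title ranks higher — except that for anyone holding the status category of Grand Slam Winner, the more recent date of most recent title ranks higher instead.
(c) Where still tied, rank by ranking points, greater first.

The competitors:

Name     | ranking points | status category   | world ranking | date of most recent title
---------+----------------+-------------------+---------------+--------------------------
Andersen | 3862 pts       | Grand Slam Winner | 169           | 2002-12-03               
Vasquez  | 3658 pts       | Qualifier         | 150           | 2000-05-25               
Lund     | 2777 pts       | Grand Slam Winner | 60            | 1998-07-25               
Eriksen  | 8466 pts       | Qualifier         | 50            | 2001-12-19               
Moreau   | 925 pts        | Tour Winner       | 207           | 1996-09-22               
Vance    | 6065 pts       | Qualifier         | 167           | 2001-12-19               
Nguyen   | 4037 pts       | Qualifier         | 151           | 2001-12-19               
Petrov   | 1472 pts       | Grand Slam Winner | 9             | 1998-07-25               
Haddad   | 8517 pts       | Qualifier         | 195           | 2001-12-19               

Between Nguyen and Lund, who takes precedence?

Lund

By status category: Andersen, Lund and Petrov (Grand Slam Winner); then Moreau (Tour Winner); then Vasquez, Haddad, Eriksen, Vance and Nguyen (Qualifier).
Among Andersen, Lund and Petrov, by date of most recent title (later first) (reversed rule for this group): Andersen (2002-12-03) before Lund and Petrov (1998-07-25).
Among Lund and Petrov, by ranking points (higher first): Lund (2777 pts) before Petrov (1472 pts).
Among Vasquez, Haddad, Eriksen, Vance and Nguyen, by date of most recent title (earlier first): Vasquez (2000-05-25) before Haddad, Eriksen, Vance and Nguyen (2001-12-19).
Among Haddad, Eriksen, Vance and Nguyen, by ranking points (higher first): Haddad (8517 pts) before Eriksen (8466 pts) before Vance (6065 pts) before Nguyen (4037 pts).
So Lund takes precedence.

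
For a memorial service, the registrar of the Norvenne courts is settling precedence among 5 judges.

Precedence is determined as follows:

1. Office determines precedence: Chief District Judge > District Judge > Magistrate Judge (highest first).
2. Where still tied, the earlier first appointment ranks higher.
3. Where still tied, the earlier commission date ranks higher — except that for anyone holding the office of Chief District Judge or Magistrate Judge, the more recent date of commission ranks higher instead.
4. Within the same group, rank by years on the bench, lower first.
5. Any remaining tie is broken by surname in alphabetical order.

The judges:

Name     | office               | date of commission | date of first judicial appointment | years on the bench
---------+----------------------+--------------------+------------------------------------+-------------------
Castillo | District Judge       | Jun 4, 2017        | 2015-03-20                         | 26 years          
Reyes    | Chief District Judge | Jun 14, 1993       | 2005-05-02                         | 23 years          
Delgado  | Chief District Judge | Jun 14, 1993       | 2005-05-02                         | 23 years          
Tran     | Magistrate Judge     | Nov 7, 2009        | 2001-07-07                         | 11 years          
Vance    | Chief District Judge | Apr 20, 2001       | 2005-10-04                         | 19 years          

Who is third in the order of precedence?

Vance

By office: Delgado, Reyes and Vance (Chief District Judge); then Castillo (District Judge); then Tran (Magistrate Judge).
Among Delgado, Reyes and Vance, by date of first judicial appointment (earlier first): Delgado and Reyes (2005-05-02) before Vance (2005-10-04).
Delgado and Reyes both have date of commission Jun 14, 1993, so the next rule applies.
Delgado and Reyes both have years on the bench 23 years, so the next rule applies.
Among Delgado and Reyes, alphabetically by surname: Delgado before Reyes.
Order: Delgado, Reyes, Vance, Castillo, Tran.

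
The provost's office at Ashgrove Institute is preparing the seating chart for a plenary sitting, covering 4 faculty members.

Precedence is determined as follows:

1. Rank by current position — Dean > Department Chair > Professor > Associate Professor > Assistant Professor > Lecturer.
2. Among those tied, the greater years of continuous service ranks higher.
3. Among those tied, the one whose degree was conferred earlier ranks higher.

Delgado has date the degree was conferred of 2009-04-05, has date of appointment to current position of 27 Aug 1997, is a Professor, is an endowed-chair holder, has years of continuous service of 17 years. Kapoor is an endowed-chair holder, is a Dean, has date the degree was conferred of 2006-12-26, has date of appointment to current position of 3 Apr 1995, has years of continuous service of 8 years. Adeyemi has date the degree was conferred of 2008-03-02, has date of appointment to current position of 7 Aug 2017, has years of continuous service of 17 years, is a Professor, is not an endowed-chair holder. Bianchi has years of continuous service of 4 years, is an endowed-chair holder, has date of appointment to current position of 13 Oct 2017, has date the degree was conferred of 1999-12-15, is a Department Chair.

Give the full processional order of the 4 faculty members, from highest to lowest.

By current position: Kapoor (Dean); then Bianchi (Department Chair); then Adeyemi and Delgado (Professor).
Adeyemi and Delgado both have years of continuous service 17 years, so the next rule applies.
Among Adeyemi and Delgado, by date the degree was conferred (earlier first): Adeyemi (2008-03-02) before Delgado (2009-04-05).
Full order: Kapoor, Bianchi, Adeyemi, Delgado.

Kapoor, Bianchi, Adeyemi, Delgado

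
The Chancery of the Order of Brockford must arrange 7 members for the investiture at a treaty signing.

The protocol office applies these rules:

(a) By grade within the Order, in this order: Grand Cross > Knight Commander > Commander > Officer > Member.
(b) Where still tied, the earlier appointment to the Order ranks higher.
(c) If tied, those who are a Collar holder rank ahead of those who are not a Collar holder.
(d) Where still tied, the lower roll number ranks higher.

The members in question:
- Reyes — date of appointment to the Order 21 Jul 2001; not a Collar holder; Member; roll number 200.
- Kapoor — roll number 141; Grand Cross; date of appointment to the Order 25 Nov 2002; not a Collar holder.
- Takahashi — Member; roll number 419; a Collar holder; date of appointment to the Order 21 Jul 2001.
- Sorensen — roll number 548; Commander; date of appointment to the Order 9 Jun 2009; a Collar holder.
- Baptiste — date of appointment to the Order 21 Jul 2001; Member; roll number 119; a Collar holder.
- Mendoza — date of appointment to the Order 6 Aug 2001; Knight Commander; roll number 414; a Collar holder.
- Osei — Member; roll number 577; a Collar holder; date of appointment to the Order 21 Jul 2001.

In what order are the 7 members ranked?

By grade within the Order: Kapoor (Grand Cross); then Mendoza (Knight Commander); then Sorensen (Commander); then Baptiste, Takahashi, Osei and Reyes (Member).
Baptiste, Takahashi, Osei and Reyes all have date of appointment to the Order 21 Jul 2001, so the next rule applies.
Among Baptiste, Takahashi, Osei and Reyes, a Collar holder before not a Collar holder: Baptiste, Takahashi and Osei (a Collar holder) before Reyes (not a Collar holder).
Among Baptiste, Takahashi and Osei, by roll number (lower first): Baptiste (119) before Takahashi (419) before Osei (577).
Full order: Kapoor, Mendoza, Sorensen, Baptiste, Takahashi, Osei, Reyes.

Kapoor, Mendoza, Sorensen, Baptiste, Takahashi, Osei, Reyes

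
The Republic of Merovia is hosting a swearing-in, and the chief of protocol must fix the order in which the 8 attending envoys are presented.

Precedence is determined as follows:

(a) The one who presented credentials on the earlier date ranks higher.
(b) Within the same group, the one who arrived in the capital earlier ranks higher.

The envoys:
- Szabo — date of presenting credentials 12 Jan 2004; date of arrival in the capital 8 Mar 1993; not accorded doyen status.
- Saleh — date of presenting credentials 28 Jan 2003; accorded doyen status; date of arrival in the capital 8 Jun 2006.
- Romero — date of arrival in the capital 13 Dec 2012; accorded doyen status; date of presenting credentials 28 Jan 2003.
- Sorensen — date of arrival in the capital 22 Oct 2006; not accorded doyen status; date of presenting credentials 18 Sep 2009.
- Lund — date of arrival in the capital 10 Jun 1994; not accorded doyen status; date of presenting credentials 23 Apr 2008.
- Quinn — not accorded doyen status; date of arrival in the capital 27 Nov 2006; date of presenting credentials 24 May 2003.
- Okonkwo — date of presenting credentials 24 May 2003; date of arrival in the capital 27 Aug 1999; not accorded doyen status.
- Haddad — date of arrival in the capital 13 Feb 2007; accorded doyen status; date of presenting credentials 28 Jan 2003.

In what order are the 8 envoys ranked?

Saleh, Haddad, Romero, Okonkwo, Quinn, Szabo, Lund, Sorensen

By date of presenting credentials (earlier first): Saleh, Haddad and Romero (each 28 Jan 2003); then Okonkwo and Quinn (both 24 May 2003); then Szabo (12 Jan 2004); then Lund (23 Apr 2008); then Sorensen (18 Sep 2009).
Among Saleh, Haddad and Romero, by date of arrival in the capital (earlier first): Saleh (8 Jun 2006) before Haddad (13 Feb 2007) before Romero (13 Dec 2012).
Among Okonkwo and Quinn, by date of arrival in the capital (earlier first): Okonkwo (27 Aug 1999) before Quinn (27 Nov 2006).
Full order: Saleh, Haddad, Romero, Okonkwo, Quinn, Szabo, Lund, Sorensen.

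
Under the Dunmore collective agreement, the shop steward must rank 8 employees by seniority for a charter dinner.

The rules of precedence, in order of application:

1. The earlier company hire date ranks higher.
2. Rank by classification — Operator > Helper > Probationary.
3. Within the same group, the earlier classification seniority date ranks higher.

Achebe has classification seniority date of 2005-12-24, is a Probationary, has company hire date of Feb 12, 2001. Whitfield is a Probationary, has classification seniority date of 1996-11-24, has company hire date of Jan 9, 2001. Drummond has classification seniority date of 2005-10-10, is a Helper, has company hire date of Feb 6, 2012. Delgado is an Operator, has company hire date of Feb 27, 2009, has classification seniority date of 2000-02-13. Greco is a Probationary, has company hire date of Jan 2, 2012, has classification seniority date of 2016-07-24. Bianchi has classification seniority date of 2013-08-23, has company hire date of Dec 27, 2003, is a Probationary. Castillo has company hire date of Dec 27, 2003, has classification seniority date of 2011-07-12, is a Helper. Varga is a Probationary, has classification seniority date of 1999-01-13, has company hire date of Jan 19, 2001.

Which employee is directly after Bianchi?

By company hire date (earlier first): Whitfield (Jan 9, 2001); then Varga (Jan 19, 2001); then Achebe (Feb 12, 2001); then Castillo and Bianchi (both Dec 27, 2003); then Delgado (Feb 27, 2009); then Greco (Jan 2, 2012); then Drummond (Feb 6, 2012).
Among Castillo and Bianchi, by classification: Castillo (Helper) before Bianchi (Probationary).
Order: Whitfield, Varga, Achebe, Castillo, Bianchi, Delgado, Greco, Drummond.

Delgado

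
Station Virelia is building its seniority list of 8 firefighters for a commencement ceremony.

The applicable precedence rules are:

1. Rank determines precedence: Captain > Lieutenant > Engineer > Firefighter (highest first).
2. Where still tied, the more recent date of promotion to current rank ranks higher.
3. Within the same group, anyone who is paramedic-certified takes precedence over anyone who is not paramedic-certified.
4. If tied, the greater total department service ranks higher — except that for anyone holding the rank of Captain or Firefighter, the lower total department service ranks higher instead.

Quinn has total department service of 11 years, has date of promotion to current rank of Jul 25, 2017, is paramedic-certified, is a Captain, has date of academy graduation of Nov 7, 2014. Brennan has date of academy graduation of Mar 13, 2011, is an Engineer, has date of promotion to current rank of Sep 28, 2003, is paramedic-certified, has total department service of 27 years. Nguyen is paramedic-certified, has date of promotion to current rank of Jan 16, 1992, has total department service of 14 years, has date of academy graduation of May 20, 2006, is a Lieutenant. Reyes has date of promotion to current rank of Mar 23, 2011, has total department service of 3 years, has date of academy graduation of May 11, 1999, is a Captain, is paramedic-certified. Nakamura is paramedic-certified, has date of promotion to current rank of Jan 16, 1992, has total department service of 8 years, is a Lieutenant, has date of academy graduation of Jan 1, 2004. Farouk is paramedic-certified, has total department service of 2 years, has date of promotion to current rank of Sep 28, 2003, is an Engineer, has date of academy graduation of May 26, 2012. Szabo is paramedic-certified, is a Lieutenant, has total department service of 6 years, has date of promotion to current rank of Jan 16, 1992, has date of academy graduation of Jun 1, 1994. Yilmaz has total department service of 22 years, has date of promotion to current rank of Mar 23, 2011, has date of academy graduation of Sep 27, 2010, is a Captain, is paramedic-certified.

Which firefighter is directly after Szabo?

Brennan

By rank: Quinn, Reyes and Yilmaz (Captain); then Nguyen, Nakamura and Szabo (Lieutenant); then Brennan and Farouk (Engineer).
Among Quinn, Reyes and Yilmaz, by date of promotion to current rank (later first): Quinn (Jul 25, 2017) before Reyes and Yilmaz (Mar 23, 2011).
Reyes and Yilmaz are each paramedic-certified, so the next rule applies.
Among Reyes and Yilmaz, by total department service (lower first) (reversed rule for this group): Reyes (3 years) before Yilmaz (22 years).
Nguyen, Nakamura and Szabo all have date of promotion to current rank Jan 16, 1992, so the next rule applies.
Nguyen, Nakamura and Szabo are each paramedic-certified, so the next rule applies.
Among Nguyen, Nakamura and Szabo, by total department service (higher first): Nguyen (14 years) before Nakamura (8 years) before Szabo (6 years).
Brennan and Farouk both have date of promotion to current rank Sep 28, 2003, so the next rule applies.
Brennan and Farouk are each paramedic-certified, so the next rule applies.
Among Brennan and Farouk, by total department service (higher first): Brennan (27 years) before Farouk (2 years).
Order: Quinn, Reyes, Yilmaz, Nguyen, Nakamura, Szabo, Brennan, Farouk.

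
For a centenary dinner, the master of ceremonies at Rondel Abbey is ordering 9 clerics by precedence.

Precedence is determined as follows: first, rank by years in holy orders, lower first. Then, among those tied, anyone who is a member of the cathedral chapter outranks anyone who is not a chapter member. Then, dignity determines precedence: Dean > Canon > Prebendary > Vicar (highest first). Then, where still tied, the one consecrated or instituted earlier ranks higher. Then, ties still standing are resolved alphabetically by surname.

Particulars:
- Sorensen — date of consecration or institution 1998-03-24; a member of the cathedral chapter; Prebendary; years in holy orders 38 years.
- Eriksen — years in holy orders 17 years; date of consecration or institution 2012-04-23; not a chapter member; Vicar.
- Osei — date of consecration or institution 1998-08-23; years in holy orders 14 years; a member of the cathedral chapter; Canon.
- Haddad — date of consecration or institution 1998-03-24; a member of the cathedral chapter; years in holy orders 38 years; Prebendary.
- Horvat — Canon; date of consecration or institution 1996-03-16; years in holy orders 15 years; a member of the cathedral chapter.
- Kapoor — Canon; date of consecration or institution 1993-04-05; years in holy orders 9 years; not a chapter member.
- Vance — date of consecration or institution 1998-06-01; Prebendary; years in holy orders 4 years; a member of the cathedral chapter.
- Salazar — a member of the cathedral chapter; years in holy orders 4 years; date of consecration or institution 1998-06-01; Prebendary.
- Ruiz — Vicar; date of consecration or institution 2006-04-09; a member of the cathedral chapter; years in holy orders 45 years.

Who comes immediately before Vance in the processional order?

By years in holy orders (lower first): Salazar and Vance (both 4 years); then Kapoor (9 years); then Osei (14 years); then Horvat (15 years); then Eriksen (17 years); then Haddad and Sorensen (both 38 years); then Ruiz (45 years).
Salazar and Vance are each a member of the cathedral chapter, so the next rule applies.
Salazar and Vance are each Prebendary, so the next rule applies.
Salazar and Vance both have date of consecration or institution 1998-06-01, so the next rule applies.
Among Salazar and Vance, alphabetically by surname: Salazar before Vance.
Haddad and Sorensen are each a member of the cathedral chapter, so the next rule applies.
Haddad and Sorensen are each Prebendary, so the next rule applies.
Haddad and Sorensen both have date of consecration or institution 1998-03-24, so the next rule applies.
Among Haddad and Sorensen, alphabetically by surname: Haddad before Sorensen.
Order: Salazar, Vance, Kapoor, Osei, Horvat, Eriksen, Haddad, Sorensen, Ruiz.

Salazar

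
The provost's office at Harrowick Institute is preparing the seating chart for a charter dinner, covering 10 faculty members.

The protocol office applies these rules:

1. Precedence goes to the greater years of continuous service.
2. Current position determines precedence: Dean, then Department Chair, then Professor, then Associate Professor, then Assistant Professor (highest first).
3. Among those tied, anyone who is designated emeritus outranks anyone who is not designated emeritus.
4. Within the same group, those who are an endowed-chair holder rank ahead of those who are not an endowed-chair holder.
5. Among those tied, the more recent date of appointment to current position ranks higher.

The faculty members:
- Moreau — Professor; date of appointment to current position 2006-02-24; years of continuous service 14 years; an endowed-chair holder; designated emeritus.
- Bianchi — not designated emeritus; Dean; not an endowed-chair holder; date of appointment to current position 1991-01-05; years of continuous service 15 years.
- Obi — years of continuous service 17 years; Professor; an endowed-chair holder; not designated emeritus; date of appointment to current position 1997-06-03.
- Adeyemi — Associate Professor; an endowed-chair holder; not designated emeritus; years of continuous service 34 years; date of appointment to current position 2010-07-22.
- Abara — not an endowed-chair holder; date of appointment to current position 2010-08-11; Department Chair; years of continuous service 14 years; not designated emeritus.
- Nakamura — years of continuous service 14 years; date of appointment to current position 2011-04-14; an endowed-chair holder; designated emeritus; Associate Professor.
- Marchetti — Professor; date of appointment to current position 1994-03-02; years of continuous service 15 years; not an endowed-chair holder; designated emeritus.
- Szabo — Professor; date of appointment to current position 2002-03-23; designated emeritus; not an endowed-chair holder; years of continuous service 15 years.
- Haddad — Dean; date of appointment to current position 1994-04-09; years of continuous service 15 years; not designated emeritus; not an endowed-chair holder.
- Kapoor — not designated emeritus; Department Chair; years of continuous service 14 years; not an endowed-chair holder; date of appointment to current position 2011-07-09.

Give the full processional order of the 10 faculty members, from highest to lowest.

By years of continuous service (higher first): Adeyemi (34 years); then Obi (17 years); then Haddad, Bianchi, Szabo and Marchetti (each 15 years); then Kapoor, Abara, Moreau and Nakamura (each 14 years).
Among Haddad, Bianchi, Szabo and Marchetti, by current position: Haddad and Bianchi (Dean) before Szabo and Marchetti (Professor).
Haddad and Bianchi are each not designated emeritus, so the next rule applies.
Haddad and Bianchi are each not an endowed-chair holder, so the next rule applies.
Among Haddad and Bianchi, by date of appointment to current position (later first): Haddad (1994-04-09) before Bianchi (1991-01-05).
Szabo and Marchetti are each designated emeritus, so the next rule applies.
Szabo and Marchetti are each not an endowed-chair holder, so the next rule applies.
Among Szabo and Marchetti, by date of appointment to current position (later first): Szabo (2002-03-23) before Marchetti (1994-03-02).
Among Kapoor, Abara, Moreau and Nakamura, by current position: Kapoor and Abara (Department Chair) before Moreau (Professor) before Nakamura (Associate Professor).
Kapoor and Abara are each not designated emeritus, so the next rule applies.
Kapoor and Abara are each not an endowed-chair holder, so the next rule applies.
Among Kapoor and Abara, by date of appointment to current position (later first): Kapoor (2011-07-09) before Abara (2010-08-11).
Full order: Adeyemi, Obi, Haddad, Bianchi, Szabo, Marchetti, Kapoor, Abara, Moreau, Nakamura.

Adeyemi, Obi, Haddad, Bianchi, Szabo, Marchetti, Kapoor, Abara, Moreau, Nakamura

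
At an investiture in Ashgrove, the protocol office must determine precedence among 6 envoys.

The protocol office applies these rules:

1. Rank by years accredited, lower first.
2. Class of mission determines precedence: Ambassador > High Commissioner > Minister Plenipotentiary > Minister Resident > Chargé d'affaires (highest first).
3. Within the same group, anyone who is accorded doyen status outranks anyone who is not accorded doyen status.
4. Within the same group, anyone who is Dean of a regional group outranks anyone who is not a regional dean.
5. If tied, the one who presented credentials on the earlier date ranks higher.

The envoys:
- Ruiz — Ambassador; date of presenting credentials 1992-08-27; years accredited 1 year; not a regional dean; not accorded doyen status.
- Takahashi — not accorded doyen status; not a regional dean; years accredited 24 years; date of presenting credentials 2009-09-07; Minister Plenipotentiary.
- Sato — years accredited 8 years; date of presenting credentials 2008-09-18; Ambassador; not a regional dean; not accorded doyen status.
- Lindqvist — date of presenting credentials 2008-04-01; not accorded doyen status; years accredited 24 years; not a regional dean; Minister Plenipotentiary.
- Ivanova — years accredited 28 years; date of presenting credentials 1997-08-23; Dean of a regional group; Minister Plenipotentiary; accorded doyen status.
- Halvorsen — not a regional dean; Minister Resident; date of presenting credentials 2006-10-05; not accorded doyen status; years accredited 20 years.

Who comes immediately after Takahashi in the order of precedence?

Ivanova

By years accredited (lower first): Ruiz (1 year); then Sato (8 years); then Halvorsen (20 years); then Lindqvist and Takahashi (both 24 years); then Ivanova (28 years).
Lindqvist and Takahashi are each Minister Plenipotentiary, so the next rule applies.
Lindqvist and Takahashi are each not accorded doyen status, so the next rule applies.
Lindqvist and Takahashi are each not a regional dean, so the next rule applies.
Among Lindqvist and Takahashi, by date of presenting credentials (earlier first): Lindqvist (2008-04-01) before Takahashi (2009-09-07).
Order: Ruiz, Sato, Halvorsen, Lindqvist, Takahashi, Ivanova.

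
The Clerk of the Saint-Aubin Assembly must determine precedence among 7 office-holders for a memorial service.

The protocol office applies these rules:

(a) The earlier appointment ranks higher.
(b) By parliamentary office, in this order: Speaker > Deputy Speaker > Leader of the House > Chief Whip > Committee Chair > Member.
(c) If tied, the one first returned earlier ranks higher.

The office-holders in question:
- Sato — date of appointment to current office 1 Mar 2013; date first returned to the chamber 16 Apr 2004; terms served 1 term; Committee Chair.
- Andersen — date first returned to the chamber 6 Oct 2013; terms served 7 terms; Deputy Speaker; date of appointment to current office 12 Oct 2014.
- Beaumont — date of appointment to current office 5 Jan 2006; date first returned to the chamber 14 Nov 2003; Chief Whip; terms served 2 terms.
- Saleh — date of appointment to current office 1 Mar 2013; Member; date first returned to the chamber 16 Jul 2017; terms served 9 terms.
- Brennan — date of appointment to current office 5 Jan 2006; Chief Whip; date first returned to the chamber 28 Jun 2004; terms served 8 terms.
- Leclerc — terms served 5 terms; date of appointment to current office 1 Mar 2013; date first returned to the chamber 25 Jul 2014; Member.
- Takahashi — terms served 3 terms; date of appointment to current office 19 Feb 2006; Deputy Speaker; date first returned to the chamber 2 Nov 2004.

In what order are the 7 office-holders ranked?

By date of appointment to current office (earlier first): Beaumont and Brennan (both 5 Jan 2006); then Takahashi (19 Feb 2006); then Sato, Leclerc and Saleh (each 1 Mar 2013); then Andersen (12 Oct 2014).
Beaumont and Brennan are each Chief Whip, so the next rule applies.
Among Beaumont and Brennan, by date first returned to the chamber (earlier first): Beaumont (14 Nov 2003) before Brennan (28 Jun 2004).
Among Sato, Leclerc and Saleh, by parliamentary office: Sato (Committee Chair) before Leclerc and Saleh (Member).
Among Leclerc and Saleh, by date first returned to the chamber (earlier first): Leclerc (25 Jul 2014) before Saleh (16 Jul 2017).
Full order: Beaumont, Brennan, Takahashi, Sato, Leclerc, Saleh, Andersen.

Beaumont, Brennan, Takahashi, Sato, Leclerc, Saleh, Andersen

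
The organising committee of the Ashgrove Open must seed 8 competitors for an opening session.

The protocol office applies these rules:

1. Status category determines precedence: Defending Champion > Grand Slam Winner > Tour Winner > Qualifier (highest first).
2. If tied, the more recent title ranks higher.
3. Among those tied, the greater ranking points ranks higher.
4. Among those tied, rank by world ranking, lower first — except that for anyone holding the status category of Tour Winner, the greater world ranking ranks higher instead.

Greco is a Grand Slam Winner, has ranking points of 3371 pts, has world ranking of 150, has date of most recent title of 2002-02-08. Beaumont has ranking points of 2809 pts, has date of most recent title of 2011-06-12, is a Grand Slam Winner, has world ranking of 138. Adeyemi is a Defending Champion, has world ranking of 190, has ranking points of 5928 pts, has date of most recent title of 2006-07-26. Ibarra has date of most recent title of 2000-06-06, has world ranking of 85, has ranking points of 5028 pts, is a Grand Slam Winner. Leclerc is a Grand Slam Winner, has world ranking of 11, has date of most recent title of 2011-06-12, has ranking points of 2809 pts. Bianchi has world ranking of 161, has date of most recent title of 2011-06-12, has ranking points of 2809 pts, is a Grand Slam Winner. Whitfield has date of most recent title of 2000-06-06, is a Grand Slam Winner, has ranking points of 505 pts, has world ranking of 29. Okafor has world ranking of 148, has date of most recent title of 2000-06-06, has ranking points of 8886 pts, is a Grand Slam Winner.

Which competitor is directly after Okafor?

By status category: Adeyemi (Defending Champion); then Leclerc, Beaumont, Bianchi, Greco, Okafor, Ibarra and Whitfield (Grand Slam Winner).
Among Leclerc, Beaumont, Bianchi, Greco, Okafor, Ibarra and Whitfield, by date of most recent title (later first): Leclerc, Beaumont and Bianchi (2011-06-12) before Greco (2002-02-08) before Okafor, Ibarra and Whitfield (2000-06-06).
Leclerc, Beaumont and Bianchi all have ranking points 2809 pts, so the next rule applies.
Among Leclerc, Beaumont and Bianchi, by world ranking (lower first): Leclerc (11) before Beaumont (138) before Bianchi (161).
Among Okafor, Ibarra and Whitfield, by ranking points (higher first): Okafor (8886 pts) before Ibarra (5028 pts) before Whitfield (505 pts).
Order: Adeyemi, Leclerc, Beaumont, Bianchi, Greco, Okafor, Ibarra, Whitfield.

Ibarra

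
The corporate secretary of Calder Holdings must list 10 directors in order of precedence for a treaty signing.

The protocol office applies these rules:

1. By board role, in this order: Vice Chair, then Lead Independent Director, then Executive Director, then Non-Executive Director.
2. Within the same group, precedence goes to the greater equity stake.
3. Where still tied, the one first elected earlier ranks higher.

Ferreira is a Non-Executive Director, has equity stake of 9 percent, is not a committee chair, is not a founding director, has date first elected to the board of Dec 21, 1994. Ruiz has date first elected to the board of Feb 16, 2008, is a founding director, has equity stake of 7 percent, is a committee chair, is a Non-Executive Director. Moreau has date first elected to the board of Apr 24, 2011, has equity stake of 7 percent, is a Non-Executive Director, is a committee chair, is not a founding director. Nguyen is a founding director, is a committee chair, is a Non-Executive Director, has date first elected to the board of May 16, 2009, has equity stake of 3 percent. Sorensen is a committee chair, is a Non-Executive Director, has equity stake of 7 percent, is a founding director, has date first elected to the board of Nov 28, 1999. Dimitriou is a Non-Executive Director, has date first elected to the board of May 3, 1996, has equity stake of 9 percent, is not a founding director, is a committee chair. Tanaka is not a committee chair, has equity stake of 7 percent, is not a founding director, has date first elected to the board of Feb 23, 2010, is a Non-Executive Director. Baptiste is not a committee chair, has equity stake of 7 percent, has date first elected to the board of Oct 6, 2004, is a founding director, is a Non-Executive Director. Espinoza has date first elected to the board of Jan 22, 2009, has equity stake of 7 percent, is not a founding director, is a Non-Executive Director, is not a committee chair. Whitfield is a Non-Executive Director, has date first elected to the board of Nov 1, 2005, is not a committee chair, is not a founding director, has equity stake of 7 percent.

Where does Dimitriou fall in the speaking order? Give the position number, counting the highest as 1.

2

By board role: Ferreira, Dimitriou, Sorensen, Baptiste, Whitfield, Ruiz, Espinoza, Tanaka, Moreau and Nguyen (Non-Executive Director).
Among Ferreira, Dimitriou, Sorensen, Baptiste, Whitfield, Ruiz, Espinoza, Tanaka, Moreau and Nguyen, by equity stake (higher first): Ferreira and Dimitriou (9 percent) before Sorensen, Baptiste, Whitfield, Ruiz, Espinoza, Tanaka and Moreau (7 percent) before Nguyen (3 percent).
Among Ferreira and Dimitriou, by date first elected to the board (earlier first): Ferreira (Dec 21, 1994) before Dimitriou (May 3, 1996).
Among Sorensen, Baptiste, Whitfield, Ruiz, Espinoza, Tanaka and Moreau, by date first elected to the board (earlier first): Sorensen (Nov 28, 1999) before Baptiste (Oct 6, 2004) before Whitfield (Nov 1, 2005) before Ruiz (Feb 16, 2008) before Espinoza (Jan 22, 2009) before Tanaka (Feb 23, 2010) before Moreau (Apr 24, 2011).
Order: Ferreira, Dimitriou, Sorensen, Baptiste, Whitfield, Ruiz, Espinoza, Tanaka, Moreau, Nguyen. So position 2.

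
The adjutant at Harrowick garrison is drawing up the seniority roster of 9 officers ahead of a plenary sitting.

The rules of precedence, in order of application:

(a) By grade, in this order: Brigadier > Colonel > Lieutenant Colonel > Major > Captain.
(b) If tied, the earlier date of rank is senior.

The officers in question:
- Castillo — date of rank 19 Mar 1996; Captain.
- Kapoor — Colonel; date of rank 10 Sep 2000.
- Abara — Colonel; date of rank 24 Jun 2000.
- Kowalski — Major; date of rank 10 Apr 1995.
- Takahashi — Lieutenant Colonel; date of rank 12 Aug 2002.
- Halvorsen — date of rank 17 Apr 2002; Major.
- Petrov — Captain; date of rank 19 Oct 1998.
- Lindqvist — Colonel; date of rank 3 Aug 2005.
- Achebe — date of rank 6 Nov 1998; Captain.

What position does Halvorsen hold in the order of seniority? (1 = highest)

6

By grade: Abara, Kapoor and Lindqvist (Colonel); then Takahashi (Lieutenant Colonel); then Kowalski and Halvorsen (Major); then Castillo, Petrov and Achebe (Captain).
Among Abara, Kapoor and Lindqvist, by date of rank (earlier first): Abara (24 Jun 2000) before Kapoor (10 Sep 2000) before Lindqvist (3 Aug 2005).
Among Kowalski and Halvorsen, by date of rank (earlier first): Kowalski (10 Apr 1995) before Halvorsen (17 Apr 2002).
Among Castillo, Petrov and Achebe, by date of rank (earlier first): Castillo (19 Mar 1996) before Petrov (19 Oct 1998) before Achebe (6 Nov 1998).
Order: Abara, Kapoor, Lindqvist, Takahashi, Kowalski, Halvorsen, Castillo, Petrov, Achebe. So position 6.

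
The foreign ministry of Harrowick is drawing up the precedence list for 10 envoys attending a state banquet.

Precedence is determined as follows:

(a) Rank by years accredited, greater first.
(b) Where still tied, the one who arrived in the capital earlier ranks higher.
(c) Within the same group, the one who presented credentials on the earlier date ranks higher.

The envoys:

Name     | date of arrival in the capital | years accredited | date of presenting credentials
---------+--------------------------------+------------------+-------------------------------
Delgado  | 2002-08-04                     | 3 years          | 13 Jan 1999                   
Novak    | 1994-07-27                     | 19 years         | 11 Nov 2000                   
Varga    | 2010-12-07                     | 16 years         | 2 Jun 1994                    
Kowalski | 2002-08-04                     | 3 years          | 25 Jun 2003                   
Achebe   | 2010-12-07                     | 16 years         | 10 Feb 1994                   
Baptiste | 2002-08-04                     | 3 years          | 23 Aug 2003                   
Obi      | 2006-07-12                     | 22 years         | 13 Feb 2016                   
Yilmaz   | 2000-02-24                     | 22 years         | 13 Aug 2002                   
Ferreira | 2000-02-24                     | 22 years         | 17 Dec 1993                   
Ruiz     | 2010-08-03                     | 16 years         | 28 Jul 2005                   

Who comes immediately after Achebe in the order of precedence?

By years accredited (higher first): Ferreira, Yilmaz and Obi (each 22 years); then Novak (19 years); then Ruiz, Achebe and Varga (each 16 years); then Delgado, Kowalski and Baptiste (each 3 years).
Among Ferreira, Yilmaz and Obi, by date of arrival in the capital (earlier first): Ferreira and Yilmaz (2000-02-24) before Obi (2006-07-12).
Among Ferreira and Yilmaz, by date of presenting credentials (earlier first): Ferreira (17 Dec 1993) before Yilmaz (13 Aug 2002).
Among Ruiz, Achebe and Varga, by date of arrival in the capital (earlier first): Ruiz (2010-08-03) before Achebe and Varga (2010-12-07).
Among Achebe and Varga, by date of presenting credentials (earlier first): Achebe (10 Feb 1994) before Varga (2 Jun 1994).
Delgado, Kowalski and Baptiste all have date of arrival in the capital 2002-08-04, so the next rule applies.
Among Delgado, Kowalski and Baptiste, by date of presenting credentials (earlier first): Delgado (13 Jan 1999) before Kowalski (25 Jun 2003) before Baptiste (23 Aug 2003).
Order: Ferreira, Yilmaz, Obi, Novak, Ruiz, Achebe, Varga, Delgado, Kowalski, Baptiste.

Varga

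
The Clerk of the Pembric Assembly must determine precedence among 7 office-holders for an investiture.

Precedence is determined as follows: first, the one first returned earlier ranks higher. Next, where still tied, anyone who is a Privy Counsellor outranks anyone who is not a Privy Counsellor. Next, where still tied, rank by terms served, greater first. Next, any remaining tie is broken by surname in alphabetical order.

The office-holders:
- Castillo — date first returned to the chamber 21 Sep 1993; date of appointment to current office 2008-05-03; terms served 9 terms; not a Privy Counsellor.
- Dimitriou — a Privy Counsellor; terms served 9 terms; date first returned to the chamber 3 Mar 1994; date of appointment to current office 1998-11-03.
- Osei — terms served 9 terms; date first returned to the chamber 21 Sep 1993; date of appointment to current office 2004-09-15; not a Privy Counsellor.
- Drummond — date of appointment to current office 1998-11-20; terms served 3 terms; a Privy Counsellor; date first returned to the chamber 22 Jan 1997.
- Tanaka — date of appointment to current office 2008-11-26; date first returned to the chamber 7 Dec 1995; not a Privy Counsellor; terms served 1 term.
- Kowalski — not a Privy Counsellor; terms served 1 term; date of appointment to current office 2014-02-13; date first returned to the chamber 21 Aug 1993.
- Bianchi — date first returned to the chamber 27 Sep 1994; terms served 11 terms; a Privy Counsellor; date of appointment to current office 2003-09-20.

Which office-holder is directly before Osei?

Castillo

By date first returned to the chamber (earlier first): Kowalski (21 Aug 1993); then Castillo and Osei (both 21 Sep 1993); then Dimitriou (3 Mar 1994); then Bianchi (27 Sep 1994); then Tanaka (7 Dec 1995); then Drummond (22 Jan 1997).
Castillo and Osei are each not a Privy Counsellor, so the next rule applies.
Castillo and Osei both have terms served 9 terms, so the next rule applies.
Among Castillo and Osei, alphabetically by surname: Castillo before Osei.
Order: Kowalski, Castillo, Osei, Dimitriou, Bianchi, Tanaka, Drummond.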